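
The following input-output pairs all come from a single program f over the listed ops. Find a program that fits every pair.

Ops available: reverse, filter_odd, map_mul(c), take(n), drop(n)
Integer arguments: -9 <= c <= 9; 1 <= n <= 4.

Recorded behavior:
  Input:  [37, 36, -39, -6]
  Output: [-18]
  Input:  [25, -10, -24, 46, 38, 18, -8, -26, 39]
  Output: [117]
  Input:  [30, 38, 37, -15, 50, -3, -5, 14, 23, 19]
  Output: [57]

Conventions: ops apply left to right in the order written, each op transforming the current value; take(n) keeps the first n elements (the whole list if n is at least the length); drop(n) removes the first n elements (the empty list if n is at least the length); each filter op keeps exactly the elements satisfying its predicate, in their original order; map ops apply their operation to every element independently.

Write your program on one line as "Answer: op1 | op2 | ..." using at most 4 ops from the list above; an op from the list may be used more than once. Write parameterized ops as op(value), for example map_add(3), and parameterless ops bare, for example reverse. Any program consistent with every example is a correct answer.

reverse | take(1) | map_mul(3)

Check, running the answer program on each example:
  [37, 36, -39, -6] -> [-6, -39, 36, 37] -> [-6] -> [-18]
  [25, -10, -24, 46, 38, 18, -8, -26, 39] -> [39, -26, -8, 18, 38, 46, -24, -10, 25] -> [39] -> [117]
  [30, 38, 37, -15, 50, -3, -5, 14, 23, 19] -> [19, 23, 14, -5, -3, 50, -15, 37, 38, 30] -> [19] -> [57]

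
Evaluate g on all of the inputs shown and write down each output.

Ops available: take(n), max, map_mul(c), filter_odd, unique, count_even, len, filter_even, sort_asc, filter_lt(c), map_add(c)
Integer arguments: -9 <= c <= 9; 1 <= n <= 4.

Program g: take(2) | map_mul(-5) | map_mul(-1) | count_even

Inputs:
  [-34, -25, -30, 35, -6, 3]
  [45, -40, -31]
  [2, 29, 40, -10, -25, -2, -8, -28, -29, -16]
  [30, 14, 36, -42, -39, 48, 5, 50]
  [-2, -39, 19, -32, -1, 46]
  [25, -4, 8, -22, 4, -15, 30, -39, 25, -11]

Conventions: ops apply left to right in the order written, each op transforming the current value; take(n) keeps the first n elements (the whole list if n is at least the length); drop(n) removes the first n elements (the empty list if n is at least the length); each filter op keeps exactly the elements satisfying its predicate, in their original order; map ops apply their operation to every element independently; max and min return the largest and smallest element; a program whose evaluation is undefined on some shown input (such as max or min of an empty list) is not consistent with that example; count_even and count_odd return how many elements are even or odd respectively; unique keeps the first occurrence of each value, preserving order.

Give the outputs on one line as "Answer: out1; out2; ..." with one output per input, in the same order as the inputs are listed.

1; 1; 1; 2; 1; 1

Execution, op by op:
  [-34, -25, -30, 35, -6, 3] -> [-34, -25] -> [170, 125] -> [-170, -125] -> 1
  [45, -40, -31] -> [45, -40] -> [-225, 200] -> [225, -200] -> 1
  [2, 29, 40, -10, -25, -2, -8, -28, -29, -16] -> [2, 29] -> [-10, -145] -> [10, 145] -> 1
  [30, 14, 36, -42, -39, 48, 5, 50] -> [30, 14] -> [-150, -70] -> [150, 70] -> 2
  [-2, -39, 19, -32, -1, 46] -> [-2, -39] -> [10, 195] -> [-10, -195] -> 1
  [25, -4, 8, -22, 4, -15, 30, -39, 25, -11] -> [25, -4] -> [-125, 20] -> [125, -20] -> 1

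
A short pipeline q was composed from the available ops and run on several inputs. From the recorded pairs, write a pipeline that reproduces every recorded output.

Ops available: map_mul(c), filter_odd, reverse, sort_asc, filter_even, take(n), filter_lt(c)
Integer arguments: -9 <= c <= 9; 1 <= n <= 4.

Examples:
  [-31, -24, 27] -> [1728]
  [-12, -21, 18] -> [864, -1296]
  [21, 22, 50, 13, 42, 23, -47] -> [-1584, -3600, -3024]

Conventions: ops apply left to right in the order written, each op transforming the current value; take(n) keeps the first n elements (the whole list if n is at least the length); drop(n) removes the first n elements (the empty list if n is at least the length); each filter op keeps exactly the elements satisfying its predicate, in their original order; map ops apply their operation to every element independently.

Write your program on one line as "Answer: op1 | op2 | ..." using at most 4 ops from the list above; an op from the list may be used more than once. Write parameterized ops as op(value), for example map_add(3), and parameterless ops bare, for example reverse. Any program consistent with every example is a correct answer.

filter_even | map_mul(-9) | map_mul(8)

Check, running the answer program on each example:
  [-31, -24, 27] -> [-24] -> [216] -> [1728]
  [-12, -21, 18] -> [-12, 18] -> [108, -162] -> [864, -1296]
  [21, 22, 50, 13, 42, 23, -47] -> [22, 50, 42] -> [-198, -450, -378] -> [-1584, -3600, -3024]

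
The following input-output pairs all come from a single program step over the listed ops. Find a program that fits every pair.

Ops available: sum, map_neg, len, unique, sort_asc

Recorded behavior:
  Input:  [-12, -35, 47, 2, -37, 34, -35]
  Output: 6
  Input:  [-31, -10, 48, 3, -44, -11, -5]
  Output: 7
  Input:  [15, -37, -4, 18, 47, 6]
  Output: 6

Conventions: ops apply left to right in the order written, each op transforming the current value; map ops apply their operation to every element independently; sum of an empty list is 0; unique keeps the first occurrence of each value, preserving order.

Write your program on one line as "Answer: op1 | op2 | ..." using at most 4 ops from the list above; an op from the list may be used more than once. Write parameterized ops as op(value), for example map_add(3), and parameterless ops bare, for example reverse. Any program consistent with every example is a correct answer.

sort_asc | unique | len

Check, running the answer program on each example:
  [-12, -35, 47, 2, -37, 34, -35] -> [-37, -35, -35, -12, 2, 34, 47] -> [-37, -35, -12, 2, 34, 47] -> 6
  [-31, -10, 48, 3, -44, -11, -5] -> [-44, -31, -11, -10, -5, 3, 48] -> [-44, -31, -11, -10, -5, 3, 48] -> 7
  [15, -37, -4, 18, 47, 6] -> [-37, -4, 6, 15, 18, 47] -> [-37, -4, 6, 15, 18, 47] -> 6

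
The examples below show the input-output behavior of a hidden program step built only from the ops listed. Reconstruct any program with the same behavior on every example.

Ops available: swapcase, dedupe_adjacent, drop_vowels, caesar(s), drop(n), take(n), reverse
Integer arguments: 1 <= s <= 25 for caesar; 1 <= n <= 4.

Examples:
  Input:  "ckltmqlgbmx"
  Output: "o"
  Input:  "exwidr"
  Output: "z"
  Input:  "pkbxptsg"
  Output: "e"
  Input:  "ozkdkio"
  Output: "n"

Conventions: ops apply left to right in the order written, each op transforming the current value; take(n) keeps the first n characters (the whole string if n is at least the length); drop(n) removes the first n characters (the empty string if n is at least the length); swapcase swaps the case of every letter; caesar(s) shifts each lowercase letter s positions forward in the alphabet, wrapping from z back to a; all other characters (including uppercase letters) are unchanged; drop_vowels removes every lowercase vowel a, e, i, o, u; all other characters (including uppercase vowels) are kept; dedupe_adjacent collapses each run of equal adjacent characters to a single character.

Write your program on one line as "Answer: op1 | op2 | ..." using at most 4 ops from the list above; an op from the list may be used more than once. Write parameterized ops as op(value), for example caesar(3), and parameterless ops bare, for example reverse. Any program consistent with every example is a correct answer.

drop(2) | drop_vowels | caesar(3) | take(1)

Check, running the answer program on each example:
  "ckltmqlgbmx" -> "ltmqlgbmx" -> "ltmqlgbmx" -> "owptojepa" -> "o"
  "exwidr" -> "widr" -> "wdr" -> "zgu" -> "z"
  "pkbxptsg" -> "bxptsg" -> "bxptsg" -> "easwvj" -> "e"
  "ozkdkio" -> "kdkio" -> "kdk" -> "ngn" -> "n"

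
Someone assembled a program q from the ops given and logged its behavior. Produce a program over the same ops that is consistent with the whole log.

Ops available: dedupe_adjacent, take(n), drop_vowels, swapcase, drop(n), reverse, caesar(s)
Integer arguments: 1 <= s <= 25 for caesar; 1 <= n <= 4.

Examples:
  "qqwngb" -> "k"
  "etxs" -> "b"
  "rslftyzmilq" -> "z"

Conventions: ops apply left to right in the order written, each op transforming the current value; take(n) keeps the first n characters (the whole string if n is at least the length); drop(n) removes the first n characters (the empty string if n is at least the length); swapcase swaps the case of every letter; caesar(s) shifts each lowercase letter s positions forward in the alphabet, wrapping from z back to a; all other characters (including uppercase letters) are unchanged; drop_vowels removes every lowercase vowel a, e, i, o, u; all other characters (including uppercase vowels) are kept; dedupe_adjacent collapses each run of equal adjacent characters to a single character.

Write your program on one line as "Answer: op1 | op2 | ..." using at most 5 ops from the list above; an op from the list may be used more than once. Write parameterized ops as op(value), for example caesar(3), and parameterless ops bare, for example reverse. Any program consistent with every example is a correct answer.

dedupe_adjacent | reverse | caesar(22) | take(1) | caesar(13)

Check, running the answer program on each example:
  "qqwngb" -> "qwngb" -> "bgnwq" -> "xcjsm" -> "x" -> "k"
  "etxs" -> "etxs" -> "sxte" -> "otpa" -> "o" -> "b"
  "rslftyzmilq" -> "rslftyzmilq" -> "qlimzytflsr" -> "mheivupbhon" -> "m" -> "z"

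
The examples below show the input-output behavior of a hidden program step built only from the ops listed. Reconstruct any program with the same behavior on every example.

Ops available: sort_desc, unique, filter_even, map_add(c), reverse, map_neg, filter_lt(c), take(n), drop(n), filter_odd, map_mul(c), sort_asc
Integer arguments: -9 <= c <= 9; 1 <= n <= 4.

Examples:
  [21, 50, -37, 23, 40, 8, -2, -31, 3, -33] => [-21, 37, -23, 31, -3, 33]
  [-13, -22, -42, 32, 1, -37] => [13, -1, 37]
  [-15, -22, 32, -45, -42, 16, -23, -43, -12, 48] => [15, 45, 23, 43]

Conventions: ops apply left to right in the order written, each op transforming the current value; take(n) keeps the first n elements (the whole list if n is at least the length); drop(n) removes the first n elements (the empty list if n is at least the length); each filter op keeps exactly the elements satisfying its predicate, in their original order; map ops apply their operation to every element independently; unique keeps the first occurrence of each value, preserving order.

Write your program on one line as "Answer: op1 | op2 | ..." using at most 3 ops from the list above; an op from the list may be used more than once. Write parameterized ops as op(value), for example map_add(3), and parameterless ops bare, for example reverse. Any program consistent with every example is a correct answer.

filter_odd | map_neg

Check, running the answer program on each example:
  [21, 50, -37, 23, 40, 8, -2, -31, 3, -33] -> [21, -37, 23, -31, 3, -33] -> [-21, 37, -23, 31, -3, 33]
  [-13, -22, -42, 32, 1, -37] -> [-13, 1, -37] -> [13, -1, 37]
  [-15, -22, 32, -45, -42, 16, -23, -43, -12, 48] -> [-15, -45, -23, -43] -> [15, 45, 23, 43]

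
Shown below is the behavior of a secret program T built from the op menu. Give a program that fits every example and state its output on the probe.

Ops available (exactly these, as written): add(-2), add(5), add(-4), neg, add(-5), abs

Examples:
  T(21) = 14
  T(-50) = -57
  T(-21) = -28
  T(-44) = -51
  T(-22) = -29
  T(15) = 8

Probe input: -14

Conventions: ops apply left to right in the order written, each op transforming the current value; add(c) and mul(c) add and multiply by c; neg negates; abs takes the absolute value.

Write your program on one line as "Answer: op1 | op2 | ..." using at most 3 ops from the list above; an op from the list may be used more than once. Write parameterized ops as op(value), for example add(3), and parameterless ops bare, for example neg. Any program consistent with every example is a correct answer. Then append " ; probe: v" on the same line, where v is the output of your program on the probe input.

add(-5) | add(-2) ; probe: -21

Check, running the answer program on each example:
  21 -> 16 -> 14
  -50 -> -55 -> -57
  -21 -> -26 -> -28
  -44 -> -49 -> -51
  -22 -> -27 -> -29
  15 -> 10 -> 8
  probe: -14 -> -19 -> -21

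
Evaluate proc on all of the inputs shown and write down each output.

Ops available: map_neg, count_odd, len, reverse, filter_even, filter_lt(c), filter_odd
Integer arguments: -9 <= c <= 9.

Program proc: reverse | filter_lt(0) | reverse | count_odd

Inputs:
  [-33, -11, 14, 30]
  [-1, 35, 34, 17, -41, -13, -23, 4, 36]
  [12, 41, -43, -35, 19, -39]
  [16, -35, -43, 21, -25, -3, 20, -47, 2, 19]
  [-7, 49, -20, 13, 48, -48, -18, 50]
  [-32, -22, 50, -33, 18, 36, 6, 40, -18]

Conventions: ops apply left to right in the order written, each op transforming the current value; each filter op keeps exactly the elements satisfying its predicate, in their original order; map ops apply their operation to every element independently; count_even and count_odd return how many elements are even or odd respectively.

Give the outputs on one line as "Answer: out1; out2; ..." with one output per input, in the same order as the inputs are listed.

2; 4; 3; 5; 1; 1

Execution, op by op:
  [-33, -11, 14, 30] -> [30, 14, -11, -33] -> [-11, -33] -> [-33, -11] -> 2
  [-1, 35, 34, 17, -41, -13, -23, 4, 36] -> [36, 4, -23, -13, -41, 17, 34, 35, -1] -> [-23, -13, -41, -1] -> [-1, -41, -13, -23] -> 4
  [12, 41, -43, -35, 19, -39] -> [-39, 19, -35, -43, 41, 12] -> [-39, -35, -43] -> [-43, -35, -39] -> 3
  [16, -35, -43, 21, -25, -3, 20, -47, 2, 19] -> [19, 2, -47, 20, -3, -25, 21, -43, -35, 16] -> [-47, -3, -25, -43, -35] -> [-35, -43, -25, -3, -47] -> 5
  [-7, 49, -20, 13, 48, -48, -18, 50] -> [50, -18, -48, 48, 13, -20, 49, -7] -> [-18, -48, -20, -7] -> [-7, -20, -48, -18] -> 1
  [-32, -22, 50, -33, 18, 36, 6, 40, -18] -> [-18, 40, 6, 36, 18, -33, 50, -22, -32] -> [-18, -33, -22, -32] -> [-32, -22, -33, -18] -> 1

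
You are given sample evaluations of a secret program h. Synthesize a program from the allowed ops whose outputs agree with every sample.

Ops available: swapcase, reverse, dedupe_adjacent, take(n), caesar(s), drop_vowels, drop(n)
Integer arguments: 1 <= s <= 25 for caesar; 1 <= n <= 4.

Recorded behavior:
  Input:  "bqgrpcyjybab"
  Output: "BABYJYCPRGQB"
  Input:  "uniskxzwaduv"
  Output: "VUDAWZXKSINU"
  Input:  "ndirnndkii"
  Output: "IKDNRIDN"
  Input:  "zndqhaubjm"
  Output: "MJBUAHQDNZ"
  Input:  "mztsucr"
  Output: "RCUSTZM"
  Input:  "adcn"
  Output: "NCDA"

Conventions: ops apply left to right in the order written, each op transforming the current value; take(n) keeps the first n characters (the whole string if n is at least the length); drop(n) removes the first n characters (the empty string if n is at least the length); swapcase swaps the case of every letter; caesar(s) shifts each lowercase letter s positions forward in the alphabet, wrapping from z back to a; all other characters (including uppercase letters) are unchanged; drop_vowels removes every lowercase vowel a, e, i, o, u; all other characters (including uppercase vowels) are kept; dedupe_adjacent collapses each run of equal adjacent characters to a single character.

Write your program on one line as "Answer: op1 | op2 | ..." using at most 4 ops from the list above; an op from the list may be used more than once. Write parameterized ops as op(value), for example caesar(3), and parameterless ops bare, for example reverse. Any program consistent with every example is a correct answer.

dedupe_adjacent | reverse | swapcase

Check, running the answer program on each example:
  "bqgrpcyjybab" -> "bqgrpcyjybab" -> "babyjycprgqb" -> "BABYJYCPRGQB"
  "uniskxzwaduv" -> "uniskxzwaduv" -> "vudawzxksinu" -> "VUDAWZXKSINU"
  "ndirnndkii" -> "ndirndki" -> "ikdnridn" -> "IKDNRIDN"
  "zndqhaubjm" -> "zndqhaubjm" -> "mjbuahqdnz" -> "MJBUAHQDNZ"
  "mztsucr" -> "mztsucr" -> "rcustzm" -> "RCUSTZM"
  "adcn" -> "adcn" -> "ncda" -> "NCDA"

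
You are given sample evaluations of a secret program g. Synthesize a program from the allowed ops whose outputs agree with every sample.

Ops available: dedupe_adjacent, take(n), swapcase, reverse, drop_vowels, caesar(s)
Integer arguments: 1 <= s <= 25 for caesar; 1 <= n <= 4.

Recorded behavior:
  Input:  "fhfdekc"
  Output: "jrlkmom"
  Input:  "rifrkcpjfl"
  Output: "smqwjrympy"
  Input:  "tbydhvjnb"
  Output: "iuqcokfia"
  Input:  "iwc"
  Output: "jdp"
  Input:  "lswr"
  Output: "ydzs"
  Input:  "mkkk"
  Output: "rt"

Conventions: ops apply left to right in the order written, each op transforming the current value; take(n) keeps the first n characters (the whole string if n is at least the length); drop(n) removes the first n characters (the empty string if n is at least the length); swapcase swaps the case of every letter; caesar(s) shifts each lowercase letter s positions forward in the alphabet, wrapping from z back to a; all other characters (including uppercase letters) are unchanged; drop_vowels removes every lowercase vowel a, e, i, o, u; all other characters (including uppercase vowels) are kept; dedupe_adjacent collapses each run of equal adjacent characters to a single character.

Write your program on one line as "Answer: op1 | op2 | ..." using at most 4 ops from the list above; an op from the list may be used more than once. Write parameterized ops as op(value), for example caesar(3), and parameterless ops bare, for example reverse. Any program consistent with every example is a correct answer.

reverse | dedupe_adjacent | caesar(7)

Check, running the answer program on each example:
  "fhfdekc" -> "ckedfhf" -> "ckedfhf" -> "jrlkmom"
  "rifrkcpjfl" -> "lfjpckrfir" -> "lfjpckrfir" -> "smqwjrympy"
  "tbydhvjnb" -> "bnjvhdybt" -> "bnjvhdybt" -> "iuqcokfia"
  "iwc" -> "cwi" -> "cwi" -> "jdp"
  "lswr" -> "rwsl" -> "rwsl" -> "ydzs"
  "mkkk" -> "kkkm" -> "km" -> "rt"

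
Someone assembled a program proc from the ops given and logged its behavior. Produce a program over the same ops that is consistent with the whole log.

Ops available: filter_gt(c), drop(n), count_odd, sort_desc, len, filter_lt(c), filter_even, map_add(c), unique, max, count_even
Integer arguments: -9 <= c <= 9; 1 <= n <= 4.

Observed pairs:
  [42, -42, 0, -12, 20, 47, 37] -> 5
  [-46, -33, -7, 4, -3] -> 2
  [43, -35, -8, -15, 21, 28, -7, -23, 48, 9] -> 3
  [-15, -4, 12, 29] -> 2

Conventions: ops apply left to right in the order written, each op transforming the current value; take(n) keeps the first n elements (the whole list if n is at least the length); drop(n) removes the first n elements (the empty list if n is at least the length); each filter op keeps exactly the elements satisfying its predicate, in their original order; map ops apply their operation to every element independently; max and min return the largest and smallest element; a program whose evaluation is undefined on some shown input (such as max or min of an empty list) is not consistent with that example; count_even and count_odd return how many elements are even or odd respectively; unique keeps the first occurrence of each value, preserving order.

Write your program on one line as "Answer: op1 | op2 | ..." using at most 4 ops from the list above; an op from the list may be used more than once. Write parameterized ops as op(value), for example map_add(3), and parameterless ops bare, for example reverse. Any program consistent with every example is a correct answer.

map_add(9) | sort_desc | count_odd

Check, running the answer program on each example:
  [42, -42, 0, -12, 20, 47, 37] -> [51, -33, 9, -3, 29, 56, 46] -> [56, 51, 46, 29, 9, -3, -33] -> 5
  [-46, -33, -7, 4, -3] -> [-37, -24, 2, 13, 6] -> [13, 6, 2, -24, -37] -> 2
  [43, -35, -8, -15, 21, 28, -7, -23, 48, 9] -> [52, -26, 1, -6, 30, 37, 2, -14, 57, 18] -> [57, 52, 37, 30, 18, 2, 1, -6, -14, -26] -> 3
  [-15, -4, 12, 29] -> [-6, 5, 21, 38] -> [38, 21, 5, -6] -> 2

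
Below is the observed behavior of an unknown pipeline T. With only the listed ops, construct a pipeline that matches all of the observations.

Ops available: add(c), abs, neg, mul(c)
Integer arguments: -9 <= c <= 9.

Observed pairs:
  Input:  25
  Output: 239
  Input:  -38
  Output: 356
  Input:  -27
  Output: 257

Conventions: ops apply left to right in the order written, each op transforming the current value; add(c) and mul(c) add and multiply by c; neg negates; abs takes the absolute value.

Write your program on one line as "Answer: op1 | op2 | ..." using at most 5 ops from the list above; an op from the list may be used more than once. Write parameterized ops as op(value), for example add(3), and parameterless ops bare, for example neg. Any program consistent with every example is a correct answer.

mul(9) | abs | add(7) | add(7)

Check, running the answer program on each example:
  25 -> 225 -> 225 -> 232 -> 239
  -38 -> -342 -> 342 -> 349 -> 356
  -27 -> -243 -> 243 -> 250 -> 257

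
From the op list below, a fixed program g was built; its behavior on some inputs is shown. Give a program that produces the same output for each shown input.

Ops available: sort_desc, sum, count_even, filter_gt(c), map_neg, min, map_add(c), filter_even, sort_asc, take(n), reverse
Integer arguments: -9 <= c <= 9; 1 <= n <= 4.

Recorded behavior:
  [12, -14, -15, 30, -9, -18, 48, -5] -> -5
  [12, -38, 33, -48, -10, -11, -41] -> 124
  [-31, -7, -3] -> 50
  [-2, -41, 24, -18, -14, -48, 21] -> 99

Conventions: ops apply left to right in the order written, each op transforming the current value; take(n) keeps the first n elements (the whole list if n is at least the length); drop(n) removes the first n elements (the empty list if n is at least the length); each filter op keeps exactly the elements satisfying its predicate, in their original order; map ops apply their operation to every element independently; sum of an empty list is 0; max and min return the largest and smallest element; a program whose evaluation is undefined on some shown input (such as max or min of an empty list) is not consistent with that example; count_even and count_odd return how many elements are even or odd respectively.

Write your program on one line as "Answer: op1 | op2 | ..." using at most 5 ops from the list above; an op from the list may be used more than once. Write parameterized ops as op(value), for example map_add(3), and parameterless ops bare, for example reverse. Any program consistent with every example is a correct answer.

map_neg | map_add(4) | map_add(-1) | sort_asc | sum

Check, running the answer program on each example:
  [12, -14, -15, 30, -9, -18, 48, -5] -> [-12, 14, 15, -30, 9, 18, -48, 5] -> [-8, 18, 19, -26, 13, 22, -44, 9] -> [-9, 17, 18, -27, 12, 21, -45, 8] -> [-45, -27, -9, 8, 12, 17, 18, 21] -> -5
  [12, -38, 33, -48, -10, -11, -41] -> [-12, 38, -33, 48, 10, 11, 41] -> [-8, 42, -29, 52, 14, 15, 45] -> [-9, 41, -30, 51, 13, 14, 44] -> [-30, -9, 13, 14, 41, 44, 51] -> 124
  [-31, -7, -3] -> [31, 7, 3] -> [35, 11, 7] -> [34, 10, 6] -> [6, 10, 34] -> 50
  [-2, -41, 24, -18, -14, -48, 21] -> [2, 41, -24, 18, 14, 48, -21] -> [6, 45, -20, 22, 18, 52, -17] -> [5, 44, -21, 21, 17, 51, -18] -> [-21, -18, 5, 17, 21, 44, 51] -> 99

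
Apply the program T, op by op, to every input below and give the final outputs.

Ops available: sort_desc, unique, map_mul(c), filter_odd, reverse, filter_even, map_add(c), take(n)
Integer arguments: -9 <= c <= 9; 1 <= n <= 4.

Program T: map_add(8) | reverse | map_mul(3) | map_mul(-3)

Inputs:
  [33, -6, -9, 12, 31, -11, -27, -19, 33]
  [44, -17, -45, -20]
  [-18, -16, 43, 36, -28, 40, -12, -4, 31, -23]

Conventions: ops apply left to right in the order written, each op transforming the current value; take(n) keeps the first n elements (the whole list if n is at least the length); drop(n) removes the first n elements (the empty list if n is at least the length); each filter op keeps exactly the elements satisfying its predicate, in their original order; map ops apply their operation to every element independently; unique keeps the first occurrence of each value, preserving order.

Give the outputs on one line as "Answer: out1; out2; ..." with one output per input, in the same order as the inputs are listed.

[-369, 99, 171, 27, -351, -180, 9, -18, -369]; [108, 333, 81, -468]; [135, -351, -36, 36, -432, 180, -396, -459, 72, 90]

Execution, op by op:
  [33, -6, -9, 12, 31, -11, -27, -19, 33] -> [41, 2, -1, 20, 39, -3, -19, -11, 41] -> [41, -11, -19, -3, 39, 20, -1, 2, 41] -> [123, -33, -57, -9, 117, 60, -3, 6, 123] -> [-369, 99, 171, 27, -351, -180, 9, -18, -369]
  [44, -17, -45, -20] -> [52, -9, -37, -12] -> [-12, -37, -9, 52] -> [-36, -111, -27, 156] -> [108, 333, 81, -468]
  [-18, -16, 43, 36, -28, 40, -12, -4, 31, -23] -> [-10, -8, 51, 44, -20, 48, -4, 4, 39, -15] -> [-15, 39, 4, -4, 48, -20, 44, 51, -8, -10] -> [-45, 117, 12, -12, 144, -60, 132, 153, -24, -30] -> [135, -351, -36, 36, -432, 180, -396, -459, 72, 90]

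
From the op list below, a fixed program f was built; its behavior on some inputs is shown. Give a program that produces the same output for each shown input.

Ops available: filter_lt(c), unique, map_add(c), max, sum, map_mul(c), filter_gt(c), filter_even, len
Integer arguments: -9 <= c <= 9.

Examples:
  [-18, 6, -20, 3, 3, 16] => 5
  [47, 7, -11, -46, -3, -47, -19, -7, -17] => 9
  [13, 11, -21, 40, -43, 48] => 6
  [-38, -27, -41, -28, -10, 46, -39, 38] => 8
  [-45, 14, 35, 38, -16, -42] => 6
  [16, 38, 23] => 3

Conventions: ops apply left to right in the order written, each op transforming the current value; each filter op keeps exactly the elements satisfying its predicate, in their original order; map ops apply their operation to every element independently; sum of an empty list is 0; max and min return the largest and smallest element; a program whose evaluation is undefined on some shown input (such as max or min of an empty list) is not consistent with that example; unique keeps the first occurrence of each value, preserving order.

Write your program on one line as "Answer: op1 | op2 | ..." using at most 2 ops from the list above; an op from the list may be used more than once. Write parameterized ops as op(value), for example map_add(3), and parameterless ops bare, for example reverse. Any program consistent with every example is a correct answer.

unique | len

Check, running the answer program on each example:
  [-18, 6, -20, 3, 3, 16] -> [-18, 6, -20, 3, 16] -> 5
  [47, 7, -11, -46, -3, -47, -19, -7, -17] -> [47, 7, -11, -46, -3, -47, -19, -7, -17] -> 9
  [13, 11, -21, 40, -43, 48] -> [13, 11, -21, 40, -43, 48] -> 6
  [-38, -27, -41, -28, -10, 46, -39, 38] -> [-38, -27, -41, -28, -10, 46, -39, 38] -> 8
  [-45, 14, 35, 38, -16, -42] -> [-45, 14, 35, 38, -16, -42] -> 6
  [16, 38, 23] -> [16, 38, 23] -> 3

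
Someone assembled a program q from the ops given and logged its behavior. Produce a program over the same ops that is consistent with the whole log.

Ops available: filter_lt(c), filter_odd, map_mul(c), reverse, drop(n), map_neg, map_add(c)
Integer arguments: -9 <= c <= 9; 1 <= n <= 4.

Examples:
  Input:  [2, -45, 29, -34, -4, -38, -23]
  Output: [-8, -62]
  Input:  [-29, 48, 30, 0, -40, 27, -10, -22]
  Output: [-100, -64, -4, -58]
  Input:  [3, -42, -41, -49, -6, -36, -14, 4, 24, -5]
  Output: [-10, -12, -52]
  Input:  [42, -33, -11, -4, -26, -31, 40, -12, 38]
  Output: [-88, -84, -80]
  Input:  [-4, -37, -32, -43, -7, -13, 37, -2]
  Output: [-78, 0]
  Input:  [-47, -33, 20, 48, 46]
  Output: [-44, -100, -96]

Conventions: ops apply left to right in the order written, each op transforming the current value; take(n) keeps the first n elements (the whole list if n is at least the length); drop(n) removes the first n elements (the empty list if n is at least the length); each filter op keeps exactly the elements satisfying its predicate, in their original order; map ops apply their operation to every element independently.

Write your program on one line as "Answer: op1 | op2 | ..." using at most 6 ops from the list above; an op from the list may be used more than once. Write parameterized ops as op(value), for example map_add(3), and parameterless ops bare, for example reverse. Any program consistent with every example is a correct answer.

map_mul(-2) | filter_lt(7) | reverse | map_add(-4) | reverse

Check, running the answer program on each example:
  [2, -45, 29, -34, -4, -38, -23] -> [-4, 90, -58, 68, 8, 76, 46] -> [-4, -58] -> [-58, -4] -> [-62, -8] -> [-8, -62]
  [-29, 48, 30, 0, -40, 27, -10, -22] -> [58, -96, -60, 0, 80, -54, 20, 44] -> [-96, -60, 0, -54] -> [-54, 0, -60, -96] -> [-58, -4, -64, -100] -> [-100, -64, -4, -58]
  [3, -42, -41, -49, -6, -36, -14, 4, 24, -5] -> [-6, 84, 82, 98, 12, 72, 28, -8, -48, 10] -> [-6, -8, -48] -> [-48, -8, -6] -> [-52, -12, -10] -> [-10, -12, -52]
  [42, -33, -11, -4, -26, -31, 40, -12, 38] -> [-84, 66, 22, 8, 52, 62, -80, 24, -76] -> [-84, -80, -76] -> [-76, -80, -84] -> [-80, -84, -88] -> [-88, -84, -80]
  [-4, -37, -32, -43, -7, -13, 37, -2] -> [8, 74, 64, 86, 14, 26, -74, 4] -> [-74, 4] -> [4, -74] -> [0, -78] -> [-78, 0]
  [-47, -33, 20, 48, 46] -> [94, 66, -40, -96, -92] -> [-40, -96, -92] -> [-92, -96, -40] -> [-96, -100, -44] -> [-44, -100, -96]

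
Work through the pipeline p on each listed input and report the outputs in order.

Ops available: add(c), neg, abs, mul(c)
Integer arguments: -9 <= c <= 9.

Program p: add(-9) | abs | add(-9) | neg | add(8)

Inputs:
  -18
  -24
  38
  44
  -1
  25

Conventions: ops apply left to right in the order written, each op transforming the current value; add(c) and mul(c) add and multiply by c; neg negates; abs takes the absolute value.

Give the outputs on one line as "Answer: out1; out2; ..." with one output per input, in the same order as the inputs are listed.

Execution, op by op:
  -18 -> -27 -> 27 -> 18 -> -18 -> -10
  -24 -> -33 -> 33 -> 24 -> -24 -> -16
  38 -> 29 -> 29 -> 20 -> -20 -> -12
  44 -> 35 -> 35 -> 26 -> -26 -> -18
  -1 -> -10 -> 10 -> 1 -> -1 -> 7
  25 -> 16 -> 16 -> 7 -> -7 -> 1

-10; -16; -12; -18; 7; 1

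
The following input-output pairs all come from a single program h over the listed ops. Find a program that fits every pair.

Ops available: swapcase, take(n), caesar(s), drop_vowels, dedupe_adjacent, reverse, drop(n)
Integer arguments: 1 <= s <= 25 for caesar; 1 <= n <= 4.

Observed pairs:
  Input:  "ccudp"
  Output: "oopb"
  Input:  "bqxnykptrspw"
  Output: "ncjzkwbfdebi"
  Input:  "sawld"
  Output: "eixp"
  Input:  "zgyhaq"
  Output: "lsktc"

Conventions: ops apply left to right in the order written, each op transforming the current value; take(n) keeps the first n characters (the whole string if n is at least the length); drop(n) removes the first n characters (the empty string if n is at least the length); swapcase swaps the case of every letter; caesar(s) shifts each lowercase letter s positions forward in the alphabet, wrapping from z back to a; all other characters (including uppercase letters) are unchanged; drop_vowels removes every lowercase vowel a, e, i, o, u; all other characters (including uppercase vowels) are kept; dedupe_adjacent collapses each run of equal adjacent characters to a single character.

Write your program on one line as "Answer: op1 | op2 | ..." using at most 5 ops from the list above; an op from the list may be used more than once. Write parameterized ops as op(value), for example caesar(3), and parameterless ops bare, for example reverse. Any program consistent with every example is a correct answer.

reverse | drop_vowels | caesar(12) | reverse

Check, running the answer program on each example:
  "ccudp" -> "pducc" -> "pdcc" -> "bpoo" -> "oopb"
  "bqxnykptrspw" -> "wpsrtpkynxqb" -> "wpsrtpkynxqb" -> "ibedfbwkzjcn" -> "ncjzkwbfdebi"
  "sawld" -> "dlwas" -> "dlws" -> "pxie" -> "eixp"
  "zgyhaq" -> "qahygz" -> "qhygz" -> "ctksl" -> "lsktc"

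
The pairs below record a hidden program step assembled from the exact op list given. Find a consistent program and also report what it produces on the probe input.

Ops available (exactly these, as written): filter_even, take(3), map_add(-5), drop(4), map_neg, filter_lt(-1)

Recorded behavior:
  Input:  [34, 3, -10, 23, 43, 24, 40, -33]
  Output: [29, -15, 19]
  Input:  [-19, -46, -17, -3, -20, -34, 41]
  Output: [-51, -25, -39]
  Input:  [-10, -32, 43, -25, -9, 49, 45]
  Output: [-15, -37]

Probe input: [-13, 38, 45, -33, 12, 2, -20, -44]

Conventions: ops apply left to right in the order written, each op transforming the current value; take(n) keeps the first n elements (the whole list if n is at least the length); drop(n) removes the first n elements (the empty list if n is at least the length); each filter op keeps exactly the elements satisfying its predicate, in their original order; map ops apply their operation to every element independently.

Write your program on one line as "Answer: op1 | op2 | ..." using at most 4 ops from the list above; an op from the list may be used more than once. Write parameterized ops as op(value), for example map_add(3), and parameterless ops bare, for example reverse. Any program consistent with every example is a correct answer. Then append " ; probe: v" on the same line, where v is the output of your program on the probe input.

filter_even | take(3) | map_add(-5) ; probe: [33, 7, -3]

Check, running the answer program on each example:
  [34, 3, -10, 23, 43, 24, 40, -33] -> [34, -10, 24, 40] -> [34, -10, 24] -> [29, -15, 19]
  [-19, -46, -17, -3, -20, -34, 41] -> [-46, -20, -34] -> [-46, -20, -34] -> [-51, -25, -39]
  [-10, -32, 43, -25, -9, 49, 45] -> [-10, -32] -> [-10, -32] -> [-15, -37]
  probe: [-13, 38, 45, -33, 12, 2, -20, -44] -> [38, 12, 2, -20, -44] -> [38, 12, 2] -> [33, 7, -3]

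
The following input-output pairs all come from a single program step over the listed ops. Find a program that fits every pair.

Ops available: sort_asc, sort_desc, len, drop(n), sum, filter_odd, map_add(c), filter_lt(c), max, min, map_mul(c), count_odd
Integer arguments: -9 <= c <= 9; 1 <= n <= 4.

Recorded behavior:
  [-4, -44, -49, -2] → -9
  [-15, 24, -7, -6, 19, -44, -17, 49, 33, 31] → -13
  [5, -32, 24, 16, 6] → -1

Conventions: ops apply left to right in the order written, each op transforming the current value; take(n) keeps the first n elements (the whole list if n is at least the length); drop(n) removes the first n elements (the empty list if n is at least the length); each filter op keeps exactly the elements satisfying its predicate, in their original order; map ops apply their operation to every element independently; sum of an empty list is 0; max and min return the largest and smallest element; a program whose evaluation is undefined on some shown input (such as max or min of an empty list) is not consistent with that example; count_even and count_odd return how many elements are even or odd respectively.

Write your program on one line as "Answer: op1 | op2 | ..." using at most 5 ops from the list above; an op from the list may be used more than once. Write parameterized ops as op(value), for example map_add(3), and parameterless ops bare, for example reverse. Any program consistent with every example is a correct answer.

sort_asc | map_add(-6) | map_add(-1) | filter_lt(7) | max

Check, running the answer program on each example:
  [-4, -44, -49, -2] -> [-49, -44, -4, -2] -> [-55, -50, -10, -8] -> [-56, -51, -11, -9] -> [-56, -51, -11, -9] -> -9
  [-15, 24, -7, -6, 19, -44, -17, 49, 33, 31] -> [-44, -17, -15, -7, -6, 19, 24, 31, 33, 49] -> [-50, -23, -21, -13, -12, 13, 18, 25, 27, 43] -> [-51, -24, -22, -14, -13, 12, 17, 24, 26, 42] -> [-51, -24, -22, -14, -13] -> -13
  [5, -32, 24, 16, 6] -> [-32, 5, 6, 16, 24] -> [-38, -1, 0, 10, 18] -> [-39, -2, -1, 9, 17] -> [-39, -2, -1] -> -1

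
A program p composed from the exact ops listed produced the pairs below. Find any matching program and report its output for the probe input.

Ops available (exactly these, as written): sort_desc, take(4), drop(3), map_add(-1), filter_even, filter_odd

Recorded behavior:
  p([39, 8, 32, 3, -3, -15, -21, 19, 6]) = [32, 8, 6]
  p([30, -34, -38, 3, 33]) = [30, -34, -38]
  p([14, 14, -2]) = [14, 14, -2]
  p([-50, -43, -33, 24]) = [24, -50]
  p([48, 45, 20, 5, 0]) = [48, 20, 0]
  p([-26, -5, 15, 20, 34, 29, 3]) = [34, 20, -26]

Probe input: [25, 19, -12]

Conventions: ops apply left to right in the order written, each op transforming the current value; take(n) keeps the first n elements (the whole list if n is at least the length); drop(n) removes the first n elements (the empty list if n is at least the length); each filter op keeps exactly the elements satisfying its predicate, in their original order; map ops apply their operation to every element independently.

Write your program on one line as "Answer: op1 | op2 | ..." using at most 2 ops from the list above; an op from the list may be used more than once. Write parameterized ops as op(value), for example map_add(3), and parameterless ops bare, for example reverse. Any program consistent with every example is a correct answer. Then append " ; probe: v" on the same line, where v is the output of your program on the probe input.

sort_desc | filter_even ; probe: [-12]

Check, running the answer program on each example:
  [39, 8, 32, 3, -3, -15, -21, 19, 6] -> [39, 32, 19, 8, 6, 3, -3, -15, -21] -> [32, 8, 6]
  [30, -34, -38, 3, 33] -> [33, 30, 3, -34, -38] -> [30, -34, -38]
  [14, 14, -2] -> [14, 14, -2] -> [14, 14, -2]
  [-50, -43, -33, 24] -> [24, -33, -43, -50] -> [24, -50]
  [48, 45, 20, 5, 0] -> [48, 45, 20, 5, 0] -> [48, 20, 0]
  [-26, -5, 15, 20, 34, 29, 3] -> [34, 29, 20, 15, 3, -5, -26] -> [34, 20, -26]
  probe: [25, 19, -12] -> [25, 19, -12] -> [-12]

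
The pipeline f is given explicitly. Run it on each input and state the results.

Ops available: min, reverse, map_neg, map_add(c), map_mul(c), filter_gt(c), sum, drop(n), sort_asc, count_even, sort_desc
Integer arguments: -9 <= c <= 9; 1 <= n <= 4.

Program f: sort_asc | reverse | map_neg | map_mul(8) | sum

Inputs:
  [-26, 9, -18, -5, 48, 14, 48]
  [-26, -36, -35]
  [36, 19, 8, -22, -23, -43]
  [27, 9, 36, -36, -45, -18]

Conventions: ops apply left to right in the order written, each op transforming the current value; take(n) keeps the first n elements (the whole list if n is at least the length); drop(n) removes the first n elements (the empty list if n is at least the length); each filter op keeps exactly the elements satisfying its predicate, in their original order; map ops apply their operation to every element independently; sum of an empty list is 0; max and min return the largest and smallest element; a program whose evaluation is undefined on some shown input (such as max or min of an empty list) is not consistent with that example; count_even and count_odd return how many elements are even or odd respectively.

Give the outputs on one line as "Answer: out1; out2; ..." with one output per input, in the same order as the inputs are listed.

Execution, op by op:
  [-26, 9, -18, -5, 48, 14, 48] -> [-26, -18, -5, 9, 14, 48, 48] -> [48, 48, 14, 9, -5, -18, -26] -> [-48, -48, -14, -9, 5, 18, 26] -> [-384, -384, -112, -72, 40, 144, 208] -> -560
  [-26, -36, -35] -> [-36, -35, -26] -> [-26, -35, -36] -> [26, 35, 36] -> [208, 280, 288] -> 776
  [36, 19, 8, -22, -23, -43] -> [-43, -23, -22, 8, 19, 36] -> [36, 19, 8, -22, -23, -43] -> [-36, -19, -8, 22, 23, 43] -> [-288, -152, -64, 176, 184, 344] -> 200
  [27, 9, 36, -36, -45, -18] -> [-45, -36, -18, 9, 27, 36] -> [36, 27, 9, -18, -36, -45] -> [-36, -27, -9, 18, 36, 45] -> [-288, -216, -72, 144, 288, 360] -> 216

-560; 776; 200; 216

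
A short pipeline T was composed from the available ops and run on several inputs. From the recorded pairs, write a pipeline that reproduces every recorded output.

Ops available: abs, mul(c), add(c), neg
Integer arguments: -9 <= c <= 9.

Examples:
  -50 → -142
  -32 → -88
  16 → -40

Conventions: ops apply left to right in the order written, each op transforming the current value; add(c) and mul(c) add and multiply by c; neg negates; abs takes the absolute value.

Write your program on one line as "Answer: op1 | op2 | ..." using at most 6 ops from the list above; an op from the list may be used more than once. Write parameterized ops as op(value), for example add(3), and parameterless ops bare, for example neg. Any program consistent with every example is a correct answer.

abs | add(-7) | add(6) | mul(-3) | add(5)

Check, running the answer program on each example:
  -50 -> 50 -> 43 -> 49 -> -147 -> -142
  -32 -> 32 -> 25 -> 31 -> -93 -> -88
  16 -> 16 -> 9 -> 15 -> -45 -> -40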